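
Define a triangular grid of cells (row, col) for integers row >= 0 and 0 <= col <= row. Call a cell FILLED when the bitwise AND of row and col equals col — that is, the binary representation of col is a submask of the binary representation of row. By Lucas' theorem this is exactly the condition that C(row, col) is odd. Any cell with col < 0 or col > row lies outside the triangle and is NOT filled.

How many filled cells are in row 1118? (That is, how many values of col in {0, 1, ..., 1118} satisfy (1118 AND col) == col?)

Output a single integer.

Answer: 64

Derivation:
1118 in binary = 10001011110
popcount(1118) = number of 1-bits in 10001011110 = 6
A col c satisfies (1118 AND c) == c iff every set bit of c is also set in 1118; each of the 6 set bits of 1118 can independently be on or off in c.
count = 2^6 = 64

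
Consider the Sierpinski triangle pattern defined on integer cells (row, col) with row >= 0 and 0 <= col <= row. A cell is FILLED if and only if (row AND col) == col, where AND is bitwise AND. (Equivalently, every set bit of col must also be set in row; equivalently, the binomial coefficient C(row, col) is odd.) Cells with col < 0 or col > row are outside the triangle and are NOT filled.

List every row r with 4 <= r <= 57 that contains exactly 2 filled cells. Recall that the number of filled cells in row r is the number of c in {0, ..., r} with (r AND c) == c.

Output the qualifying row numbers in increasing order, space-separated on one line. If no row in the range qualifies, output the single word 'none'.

Answer: 4 8 16 32

Derivation:
Row r has 2^popcount(r) filled cells, so we need popcount(r) = log2(2) = 1.
Scan r = 4..57 and keep those with exactly 1 one-bits:
r=4=100 popcount=1 -> KEEP
r=5=101 popcount=2 -> skip
r=6=110 popcount=2 -> skip
r=7=111 popcount=3 -> skip
r=8=1000 popcount=1 -> KEEP
r=9=1001 popcount=2 -> skip
r=10=1010 popcount=2 -> skip
r=11=1011 popcount=3 -> skip
r=12=1100 popcount=2 -> skip
r=13=1101 popcount=3 -> skip
r=14=1110 popcount=3 -> skip
r=15=1111 popcount=4 -> skip
r=16=10000 popcount=1 -> KEEP
r=17=10001 popcount=2 -> skip
r=18=10010 popcount=2 -> skip
r=19=10011 popcount=3 -> skip
r=20=10100 popcount=2 -> skip
r=21=10101 popcount=3 -> skip
r=22=10110 popcount=3 -> skip
r=23=10111 popcount=4 -> skip
r=24=11000 popcount=2 -> skip
r=25=11001 popcount=3 -> skip
r=26=11010 popcount=3 -> skip
r=27=11011 popcount=4 -> skip
r=28=11100 popcount=3 -> skip
r=29=11101 popcount=4 -> skip
r=30=11110 popcount=4 -> skip
r=31=11111 popcount=5 -> skip
r=32=100000 popcount=1 -> KEEP
r=33=100001 popcount=2 -> skip
r=34=100010 popcount=2 -> skip
r=35=100011 popcount=3 -> skip
r=36=100100 popcount=2 -> skip
r=37=100101 popcount=3 -> skip
r=38=100110 popcount=3 -> skip
r=39=100111 popcount=4 -> skip
r=40=101000 popcount=2 -> skip
r=41=101001 popcount=3 -> skip
r=42=101010 popcount=3 -> skip
r=43=101011 popcount=4 -> skip
r=44=101100 popcount=3 -> skip
r=45=101101 popcount=4 -> skip
r=46=101110 popcount=4 -> skip
r=47=101111 popcount=5 -> skip
r=48=110000 popcount=2 -> skip
r=49=110001 popcount=3 -> skip
r=50=110010 popcount=3 -> skip
r=51=110011 popcount=4 -> skip
r=52=110100 popcount=3 -> skip
r=53=110101 popcount=4 -> skip
r=54=110110 popcount=4 -> skip
r=55=110111 popcount=5 -> skip
r=56=111000 popcount=3 -> skip
r=57=111001 popcount=4 -> skip
Kept rows: 4 8 16 32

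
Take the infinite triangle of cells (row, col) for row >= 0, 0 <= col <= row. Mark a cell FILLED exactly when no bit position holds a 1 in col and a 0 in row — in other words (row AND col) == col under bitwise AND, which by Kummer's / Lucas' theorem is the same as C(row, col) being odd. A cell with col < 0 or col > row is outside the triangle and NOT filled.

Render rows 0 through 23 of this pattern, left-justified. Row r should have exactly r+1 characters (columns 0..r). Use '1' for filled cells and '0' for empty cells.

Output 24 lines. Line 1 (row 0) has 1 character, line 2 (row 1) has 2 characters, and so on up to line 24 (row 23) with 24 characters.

r0=0: 1
r1=1: 11
r2=10: 101
r3=11: 1111
r4=100: 10001
r5=101: 110011
r6=110: 1010101
r7=111: 11111111
r8=1000: 100000001
r9=1001: 1100000011
r10=1010: 10100000101
r11=1011: 111100001111
r12=1100: 1000100010001
r13=1101: 11001100110011
r14=1110: 101010101010101
r15=1111: 1111111111111111
r16=10000: 10000000000000001
r17=10001: 110000000000000011
r18=10010: 1010000000000000101
r19=10011: 11110000000000001111
r20=10100: 100010000000000010001
r21=10101: 1100110000000000110011
r22=10110: 10101010000000001010101
r23=10111: 111111110000000011111111

Answer: 1
11
101
1111
10001
110011
1010101
11111111
100000001
1100000011
10100000101
111100001111
1000100010001
11001100110011
101010101010101
1111111111111111
10000000000000001
110000000000000011
1010000000000000101
11110000000000001111
100010000000000010001
1100110000000000110011
10101010000000001010101
111111110000000011111111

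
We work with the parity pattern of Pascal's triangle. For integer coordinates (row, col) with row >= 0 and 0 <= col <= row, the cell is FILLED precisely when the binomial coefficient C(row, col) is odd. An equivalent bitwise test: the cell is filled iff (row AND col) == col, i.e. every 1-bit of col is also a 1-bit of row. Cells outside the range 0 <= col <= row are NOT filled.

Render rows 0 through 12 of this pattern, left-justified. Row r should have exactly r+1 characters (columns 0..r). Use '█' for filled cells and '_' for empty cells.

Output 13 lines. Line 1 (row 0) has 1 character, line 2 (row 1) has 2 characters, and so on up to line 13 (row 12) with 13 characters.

r0=0: █
r1=1: ██
r2=10: █_█
r3=11: ████
r4=100: █___█
r5=101: ██__██
r6=110: █_█_█_█
r7=111: ████████
r8=1000: █_______█
r9=1001: ██______██
r10=1010: █_█_____█_█
r11=1011: ████____████
r12=1100: █___█___█___█

Answer: █
██
█_█
████
█___█
██__██
█_█_█_█
████████
█_______█
██______██
█_█_____█_█
████____████
█___█___█___█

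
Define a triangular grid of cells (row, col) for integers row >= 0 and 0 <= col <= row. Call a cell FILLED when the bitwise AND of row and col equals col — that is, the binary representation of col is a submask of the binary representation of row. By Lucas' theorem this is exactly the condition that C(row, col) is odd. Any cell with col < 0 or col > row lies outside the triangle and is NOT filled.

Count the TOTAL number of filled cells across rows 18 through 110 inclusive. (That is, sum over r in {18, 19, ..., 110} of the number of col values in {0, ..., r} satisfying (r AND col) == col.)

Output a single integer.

r18=10010 pc2: +4 =4
r19=10011 pc3: +8 =12
r20=10100 pc2: +4 =16
r21=10101 pc3: +8 =24
r22=10110 pc3: +8 =32
r23=10111 pc4: +16 =48
r24=11000 pc2: +4 =52
r25=11001 pc3: +8 =60
r26=11010 pc3: +8 =68
r27=11011 pc4: +16 =84
r28=11100 pc3: +8 =92
r29=11101 pc4: +16 =108
r30=11110 pc4: +16 =124
r31=11111 pc5: +32 =156
r32=100000 pc1: +2 =158
r33=100001 pc2: +4 =162
r34=100010 pc2: +4 =166
r35=100011 pc3: +8 =174
r36=100100 pc2: +4 =178
r37=100101 pc3: +8 =186
r38=100110 pc3: +8 =194
r39=100111 pc4: +16 =210
r40=101000 pc2: +4 =214
r41=101001 pc3: +8 =222
r42=101010 pc3: +8 =230
r43=101011 pc4: +16 =246
r44=101100 pc3: +8 =254
r45=101101 pc4: +16 =270
r46=101110 pc4: +16 =286
r47=101111 pc5: +32 =318
r48=110000 pc2: +4 =322
r49=110001 pc3: +8 =330
r50=110010 pc3: +8 =338
r51=110011 pc4: +16 =354
r52=110100 pc3: +8 =362
r53=110101 pc4: +16 =378
r54=110110 pc4: +16 =394
r55=110111 pc5: +32 =426
r56=111000 pc3: +8 =434
r57=111001 pc4: +16 =450
r58=111010 pc4: +16 =466
r59=111011 pc5: +32 =498
r60=111100 pc4: +16 =514
r61=111101 pc5: +32 =546
r62=111110 pc5: +32 =578
r63=111111 pc6: +64 =642
r64=1000000 pc1: +2 =644
r65=1000001 pc2: +4 =648
r66=1000010 pc2: +4 =652
r67=1000011 pc3: +8 =660
r68=1000100 pc2: +4 =664
r69=1000101 pc3: +8 =672
r70=1000110 pc3: +8 =680
r71=1000111 pc4: +16 =696
r72=1001000 pc2: +4 =700
r73=1001001 pc3: +8 =708
r74=1001010 pc3: +8 =716
r75=1001011 pc4: +16 =732
r76=1001100 pc3: +8 =740
r77=1001101 pc4: +16 =756
r78=1001110 pc4: +16 =772
r79=1001111 pc5: +32 =804
r80=1010000 pc2: +4 =808
r81=1010001 pc3: +8 =816
r82=1010010 pc3: +8 =824
r83=1010011 pc4: +16 =840
r84=1010100 pc3: +8 =848
r85=1010101 pc4: +16 =864
r86=1010110 pc4: +16 =880
r87=1010111 pc5: +32 =912
r88=1011000 pc3: +8 =920
r89=1011001 pc4: +16 =936
r90=1011010 pc4: +16 =952
r91=1011011 pc5: +32 =984
r92=1011100 pc4: +16 =1000
r93=1011101 pc5: +32 =1032
r94=1011110 pc5: +32 =1064
r95=1011111 pc6: +64 =1128
r96=1100000 pc2: +4 =1132
r97=1100001 pc3: +8 =1140
r98=1100010 pc3: +8 =1148
r99=1100011 pc4: +16 =1164
r100=1100100 pc3: +8 =1172
r101=1100101 pc4: +16 =1188
r102=1100110 pc4: +16 =1204
r103=1100111 pc5: +32 =1236
r104=1101000 pc3: +8 =1244
r105=1101001 pc4: +16 =1260
r106=1101010 pc4: +16 =1276
r107=1101011 pc5: +32 =1308
r108=1101100 pc4: +16 =1324
r109=1101101 pc5: +32 =1356
r110=1101110 pc5: +32 =1388

Answer: 1388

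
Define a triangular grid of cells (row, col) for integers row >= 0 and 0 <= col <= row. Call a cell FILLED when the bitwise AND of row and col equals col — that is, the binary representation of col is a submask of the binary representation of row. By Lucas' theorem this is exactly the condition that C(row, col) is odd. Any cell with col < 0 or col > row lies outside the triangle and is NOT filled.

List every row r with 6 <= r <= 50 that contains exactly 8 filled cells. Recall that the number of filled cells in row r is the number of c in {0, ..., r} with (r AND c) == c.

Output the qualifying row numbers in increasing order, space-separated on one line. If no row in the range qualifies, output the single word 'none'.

Answer: 7 11 13 14 19 21 22 25 26 28 35 37 38 41 42 44 49 50

Derivation:
Row r has 2^popcount(r) filled cells, so we need popcount(r) = log2(8) = 3.
Scan r = 6..50 and keep those with exactly 3 one-bits:
r=6=110 popcount=2 -> skip
r=7=111 popcount=3 -> KEEP
r=8=1000 popcount=1 -> skip
r=9=1001 popcount=2 -> skip
r=10=1010 popcount=2 -> skip
r=11=1011 popcount=3 -> KEEP
r=12=1100 popcount=2 -> skip
r=13=1101 popcount=3 -> KEEP
r=14=1110 popcount=3 -> KEEP
r=15=1111 popcount=4 -> skip
r=16=10000 popcount=1 -> skip
r=17=10001 popcount=2 -> skip
r=18=10010 popcount=2 -> skip
r=19=10011 popcount=3 -> KEEP
r=20=10100 popcount=2 -> skip
r=21=10101 popcount=3 -> KEEP
r=22=10110 popcount=3 -> KEEP
r=23=10111 popcount=4 -> skip
r=24=11000 popcount=2 -> skip
r=25=11001 popcount=3 -> KEEP
r=26=11010 popcount=3 -> KEEP
r=27=11011 popcount=4 -> skip
r=28=11100 popcount=3 -> KEEP
r=29=11101 popcount=4 -> skip
r=30=11110 popcount=4 -> skip
r=31=11111 popcount=5 -> skip
r=32=100000 popcount=1 -> skip
r=33=100001 popcount=2 -> skip
r=34=100010 popcount=2 -> skip
r=35=100011 popcount=3 -> KEEP
r=36=100100 popcount=2 -> skip
r=37=100101 popcount=3 -> KEEP
r=38=100110 popcount=3 -> KEEP
r=39=100111 popcount=4 -> skip
r=40=101000 popcount=2 -> skip
r=41=101001 popcount=3 -> KEEP
r=42=101010 popcount=3 -> KEEP
r=43=101011 popcount=4 -> skip
r=44=101100 popcount=3 -> KEEP
r=45=101101 popcount=4 -> skip
r=46=101110 popcount=4 -> skip
r=47=101111 popcount=5 -> skip
r=48=110000 popcount=2 -> skip
r=49=110001 popcount=3 -> KEEP
r=50=110010 popcount=3 -> KEEP
Kept rows: 7 11 13 14 19 21 22 25 26 28 35 37 38 41 42 44 49 50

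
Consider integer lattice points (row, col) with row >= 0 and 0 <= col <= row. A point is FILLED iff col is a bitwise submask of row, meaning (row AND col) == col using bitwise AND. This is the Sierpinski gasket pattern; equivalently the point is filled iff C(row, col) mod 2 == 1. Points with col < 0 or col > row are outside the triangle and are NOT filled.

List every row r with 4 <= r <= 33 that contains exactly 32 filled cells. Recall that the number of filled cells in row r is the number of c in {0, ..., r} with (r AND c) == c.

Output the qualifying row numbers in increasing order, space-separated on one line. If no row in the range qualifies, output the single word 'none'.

Answer: 31

Derivation:
Row r has 2^popcount(r) filled cells, so we need popcount(r) = log2(32) = 5.
Scan r = 4..33 and keep those with exactly 5 one-bits:
r=4=100 popcount=1 -> skip
r=5=101 popcount=2 -> skip
r=6=110 popcount=2 -> skip
r=7=111 popcount=3 -> skip
r=8=1000 popcount=1 -> skip
r=9=1001 popcount=2 -> skip
r=10=1010 popcount=2 -> skip
r=11=1011 popcount=3 -> skip
r=12=1100 popcount=2 -> skip
r=13=1101 popcount=3 -> skip
r=14=1110 popcount=3 -> skip
r=15=1111 popcount=4 -> skip
r=16=10000 popcount=1 -> skip
r=17=10001 popcount=2 -> skip
r=18=10010 popcount=2 -> skip
r=19=10011 popcount=3 -> skip
r=20=10100 popcount=2 -> skip
r=21=10101 popcount=3 -> skip
r=22=10110 popcount=3 -> skip
r=23=10111 popcount=4 -> skip
r=24=11000 popcount=2 -> skip
r=25=11001 popcount=3 -> skip
r=26=11010 popcount=3 -> skip
r=27=11011 popcount=4 -> skip
r=28=11100 popcount=3 -> skip
r=29=11101 popcount=4 -> skip
r=30=11110 popcount=4 -> skip
r=31=11111 popcount=5 -> KEEP
r=32=100000 popcount=1 -> skip
r=33=100001 popcount=2 -> skip
Kept rows: 31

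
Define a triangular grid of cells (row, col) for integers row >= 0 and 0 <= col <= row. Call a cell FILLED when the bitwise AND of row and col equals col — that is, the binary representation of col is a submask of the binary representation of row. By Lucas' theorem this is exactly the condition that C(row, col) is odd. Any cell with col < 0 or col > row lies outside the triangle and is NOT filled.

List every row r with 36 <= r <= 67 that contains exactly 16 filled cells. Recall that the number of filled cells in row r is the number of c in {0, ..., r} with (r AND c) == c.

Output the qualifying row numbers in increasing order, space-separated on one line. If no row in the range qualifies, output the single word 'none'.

Row r has 2^popcount(r) filled cells, so we need popcount(r) = log2(16) = 4.
Scan r = 36..67 and keep those with exactly 4 one-bits:
r=36=100100 popcount=2 -> skip
r=37=100101 popcount=3 -> skip
r=38=100110 popcount=3 -> skip
r=39=100111 popcount=4 -> KEEP
r=40=101000 popcount=2 -> skip
r=41=101001 popcount=3 -> skip
r=42=101010 popcount=3 -> skip
r=43=101011 popcount=4 -> KEEP
r=44=101100 popcount=3 -> skip
r=45=101101 popcount=4 -> KEEP
r=46=101110 popcount=4 -> KEEP
r=47=101111 popcount=5 -> skip
r=48=110000 popcount=2 -> skip
r=49=110001 popcount=3 -> skip
r=50=110010 popcount=3 -> skip
r=51=110011 popcount=4 -> KEEP
r=52=110100 popcount=3 -> skip
r=53=110101 popcount=4 -> KEEP
r=54=110110 popcount=4 -> KEEP
r=55=110111 popcount=5 -> skip
r=56=111000 popcount=3 -> skip
r=57=111001 popcount=4 -> KEEP
r=58=111010 popcount=4 -> KEEP
r=59=111011 popcount=5 -> skip
r=60=111100 popcount=4 -> KEEP
r=61=111101 popcount=5 -> skip
r=62=111110 popcount=5 -> skip
r=63=111111 popcount=6 -> skip
r=64=1000000 popcount=1 -> skip
r=65=1000001 popcount=2 -> skip
r=66=1000010 popcount=2 -> skip
r=67=1000011 popcount=3 -> skip
Kept rows: 39 43 45 46 51 53 54 57 58 60

Answer: 39 43 45 46 51 53 54 57 58 60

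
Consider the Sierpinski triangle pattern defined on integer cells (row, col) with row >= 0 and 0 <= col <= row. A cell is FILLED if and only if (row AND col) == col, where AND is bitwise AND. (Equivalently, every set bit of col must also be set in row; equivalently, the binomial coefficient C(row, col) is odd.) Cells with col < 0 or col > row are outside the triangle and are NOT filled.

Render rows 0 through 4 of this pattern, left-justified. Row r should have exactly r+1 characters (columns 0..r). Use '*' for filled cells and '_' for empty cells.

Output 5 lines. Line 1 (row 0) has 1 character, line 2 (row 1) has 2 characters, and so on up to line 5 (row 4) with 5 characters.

r0=0: *
r1=1: **
r2=10: *_*
r3=11: ****
r4=100: *___*

Answer: *
**
*_*
****
*___*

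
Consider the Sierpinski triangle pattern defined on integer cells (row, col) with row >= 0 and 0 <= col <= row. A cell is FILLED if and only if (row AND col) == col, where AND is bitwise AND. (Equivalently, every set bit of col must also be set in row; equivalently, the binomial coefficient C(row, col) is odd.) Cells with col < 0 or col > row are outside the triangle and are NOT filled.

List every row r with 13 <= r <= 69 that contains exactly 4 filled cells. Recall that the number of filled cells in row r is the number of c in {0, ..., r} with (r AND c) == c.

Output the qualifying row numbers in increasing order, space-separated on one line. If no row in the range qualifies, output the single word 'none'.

Row r has 2^popcount(r) filled cells, so we need popcount(r) = log2(4) = 2.
Scan r = 13..69 and keep those with exactly 2 one-bits:
r=13=1101 popcount=3 -> skip
r=14=1110 popcount=3 -> skip
r=15=1111 popcount=4 -> skip
r=16=10000 popcount=1 -> skip
r=17=10001 popcount=2 -> KEEP
r=18=10010 popcount=2 -> KEEP
r=19=10011 popcount=3 -> skip
r=20=10100 popcount=2 -> KEEP
r=21=10101 popcount=3 -> skip
r=22=10110 popcount=3 -> skip
r=23=10111 popcount=4 -> skip
r=24=11000 popcount=2 -> KEEP
r=25=11001 popcount=3 -> skip
r=26=11010 popcount=3 -> skip
r=27=11011 popcount=4 -> skip
r=28=11100 popcount=3 -> skip
r=29=11101 popcount=4 -> skip
r=30=11110 popcount=4 -> skip
r=31=11111 popcount=5 -> skip
r=32=100000 popcount=1 -> skip
r=33=100001 popcount=2 -> KEEP
r=34=100010 popcount=2 -> KEEP
r=35=100011 popcount=3 -> skip
r=36=100100 popcount=2 -> KEEP
r=37=100101 popcount=3 -> skip
r=38=100110 popcount=3 -> skip
r=39=100111 popcount=4 -> skip
r=40=101000 popcount=2 -> KEEP
r=41=101001 popcount=3 -> skip
r=42=101010 popcount=3 -> skip
r=43=101011 popcount=4 -> skip
r=44=101100 popcount=3 -> skip
r=45=101101 popcount=4 -> skip
r=46=101110 popcount=4 -> skip
r=47=101111 popcount=5 -> skip
r=48=110000 popcount=2 -> KEEP
r=49=110001 popcount=3 -> skip
r=50=110010 popcount=3 -> skip
r=51=110011 popcount=4 -> skip
r=52=110100 popcount=3 -> skip
r=53=110101 popcount=4 -> skip
r=54=110110 popcount=4 -> skip
r=55=110111 popcount=5 -> skip
r=56=111000 popcount=3 -> skip
r=57=111001 popcount=4 -> skip
r=58=111010 popcount=4 -> skip
r=59=111011 popcount=5 -> skip
r=60=111100 popcount=4 -> skip
r=61=111101 popcount=5 -> skip
r=62=111110 popcount=5 -> skip
r=63=111111 popcount=6 -> skip
r=64=1000000 popcount=1 -> skip
r=65=1000001 popcount=2 -> KEEP
r=66=1000010 popcount=2 -> KEEP
r=67=1000011 popcount=3 -> skip
r=68=1000100 popcount=2 -> KEEP
r=69=1000101 popcount=3 -> skip
Kept rows: 17 18 20 24 33 34 36 40 48 65 66 68

Answer: 17 18 20 24 33 34 36 40 48 65 66 68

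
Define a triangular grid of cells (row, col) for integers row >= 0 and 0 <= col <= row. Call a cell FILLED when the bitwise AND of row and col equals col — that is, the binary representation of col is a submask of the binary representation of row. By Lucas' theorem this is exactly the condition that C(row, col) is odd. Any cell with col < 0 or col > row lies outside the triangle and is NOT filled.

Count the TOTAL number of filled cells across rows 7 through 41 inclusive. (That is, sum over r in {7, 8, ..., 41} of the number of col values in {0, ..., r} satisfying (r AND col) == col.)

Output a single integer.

Answer: 290

Derivation:
r7=111 pc3: +8 =8
r8=1000 pc1: +2 =10
r9=1001 pc2: +4 =14
r10=1010 pc2: +4 =18
r11=1011 pc3: +8 =26
r12=1100 pc2: +4 =30
r13=1101 pc3: +8 =38
r14=1110 pc3: +8 =46
r15=1111 pc4: +16 =62
r16=10000 pc1: +2 =64
r17=10001 pc2: +4 =68
r18=10010 pc2: +4 =72
r19=10011 pc3: +8 =80
r20=10100 pc2: +4 =84
r21=10101 pc3: +8 =92
r22=10110 pc3: +8 =100
r23=10111 pc4: +16 =116
r24=11000 pc2: +4 =120
r25=11001 pc3: +8 =128
r26=11010 pc3: +8 =136
r27=11011 pc4: +16 =152
r28=11100 pc3: +8 =160
r29=11101 pc4: +16 =176
r30=11110 pc4: +16 =192
r31=11111 pc5: +32 =224
r32=100000 pc1: +2 =226
r33=100001 pc2: +4 =230
r34=100010 pc2: +4 =234
r35=100011 pc3: +8 =242
r36=100100 pc2: +4 =246
r37=100101 pc3: +8 =254
r38=100110 pc3: +8 =262
r39=100111 pc4: +16 =278
r40=101000 pc2: +4 =282
r41=101001 pc3: +8 =290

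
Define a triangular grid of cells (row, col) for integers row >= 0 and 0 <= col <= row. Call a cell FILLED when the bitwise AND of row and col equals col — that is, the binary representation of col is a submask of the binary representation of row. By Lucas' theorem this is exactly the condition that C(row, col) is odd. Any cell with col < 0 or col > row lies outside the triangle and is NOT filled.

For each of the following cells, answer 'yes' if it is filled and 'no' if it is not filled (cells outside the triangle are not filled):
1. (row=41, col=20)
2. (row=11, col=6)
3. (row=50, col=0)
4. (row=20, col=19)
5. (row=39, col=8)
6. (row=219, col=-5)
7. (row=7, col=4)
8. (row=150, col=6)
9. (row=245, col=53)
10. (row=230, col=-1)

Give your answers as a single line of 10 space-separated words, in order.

(41,20): row=0b101001, col=0b10100, row AND col = 0b0 = 0; 0 != 20 -> empty
(11,6): row=0b1011, col=0b110, row AND col = 0b10 = 2; 2 != 6 -> empty
(50,0): row=0b110010, col=0b0, row AND col = 0b0 = 0; 0 == 0 -> filled
(20,19): row=0b10100, col=0b10011, row AND col = 0b10000 = 16; 16 != 19 -> empty
(39,8): row=0b100111, col=0b1000, row AND col = 0b0 = 0; 0 != 8 -> empty
(219,-5): col outside [0, 219] -> not filled
(7,4): row=0b111, col=0b100, row AND col = 0b100 = 4; 4 == 4 -> filled
(150,6): row=0b10010110, col=0b110, row AND col = 0b110 = 6; 6 == 6 -> filled
(245,53): row=0b11110101, col=0b110101, row AND col = 0b110101 = 53; 53 == 53 -> filled
(230,-1): col outside [0, 230] -> not filled

Answer: no no yes no no no yes yes yes no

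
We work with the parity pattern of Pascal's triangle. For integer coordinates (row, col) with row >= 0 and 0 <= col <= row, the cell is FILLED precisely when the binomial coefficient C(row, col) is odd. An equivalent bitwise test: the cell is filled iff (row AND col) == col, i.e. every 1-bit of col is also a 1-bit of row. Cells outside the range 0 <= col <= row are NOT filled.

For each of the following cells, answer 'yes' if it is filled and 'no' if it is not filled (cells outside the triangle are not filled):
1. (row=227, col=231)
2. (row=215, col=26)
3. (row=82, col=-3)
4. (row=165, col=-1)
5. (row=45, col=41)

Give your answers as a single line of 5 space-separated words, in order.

Answer: no no no no yes

Derivation:
(227,231): col outside [0, 227] -> not filled
(215,26): row=0b11010111, col=0b11010, row AND col = 0b10010 = 18; 18 != 26 -> empty
(82,-3): col outside [0, 82] -> not filled
(165,-1): col outside [0, 165] -> not filled
(45,41): row=0b101101, col=0b101001, row AND col = 0b101001 = 41; 41 == 41 -> filled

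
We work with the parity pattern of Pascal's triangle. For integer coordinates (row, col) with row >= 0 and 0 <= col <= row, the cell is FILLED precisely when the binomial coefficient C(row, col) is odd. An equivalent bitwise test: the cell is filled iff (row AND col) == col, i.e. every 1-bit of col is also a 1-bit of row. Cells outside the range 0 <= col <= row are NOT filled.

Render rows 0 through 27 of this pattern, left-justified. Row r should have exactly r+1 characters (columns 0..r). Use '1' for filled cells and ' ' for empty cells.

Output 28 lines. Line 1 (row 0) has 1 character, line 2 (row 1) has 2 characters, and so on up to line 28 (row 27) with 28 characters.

r0=0: 1
r1=1: 11
r2=10: 1 1
r3=11: 1111
r4=100: 1   1
r5=101: 11  11
r6=110: 1 1 1 1
r7=111: 11111111
r8=1000: 1       1
r9=1001: 11      11
r10=1010: 1 1     1 1
r11=1011: 1111    1111
r12=1100: 1   1   1   1
r13=1101: 11  11  11  11
r14=1110: 1 1 1 1 1 1 1 1
r15=1111: 1111111111111111
r16=10000: 1               1
r17=10001: 11              11
r18=10010: 1 1             1 1
r19=10011: 1111            1111
r20=10100: 1   1           1   1
r21=10101: 11  11          11  11
r22=10110: 1 1 1 1         1 1 1 1
r23=10111: 11111111        11111111
r24=11000: 1       1       1       1
r25=11001: 11      11      11      11
r26=11010: 1 1     1 1     1 1     1 1
r27=11011: 1111    1111    1111    1111

Answer: 1
11
1 1
1111
1   1
11  11
1 1 1 1
11111111
1       1
11      11
1 1     1 1
1111    1111
1   1   1   1
11  11  11  11
1 1 1 1 1 1 1 1
1111111111111111
1               1
11              11
1 1             1 1
1111            1111
1   1           1   1
11  11          11  11
1 1 1 1         1 1 1 1
11111111        11111111
1       1       1       1
11      11      11      11
1 1     1 1     1 1     1 1
1111    1111    1111    1111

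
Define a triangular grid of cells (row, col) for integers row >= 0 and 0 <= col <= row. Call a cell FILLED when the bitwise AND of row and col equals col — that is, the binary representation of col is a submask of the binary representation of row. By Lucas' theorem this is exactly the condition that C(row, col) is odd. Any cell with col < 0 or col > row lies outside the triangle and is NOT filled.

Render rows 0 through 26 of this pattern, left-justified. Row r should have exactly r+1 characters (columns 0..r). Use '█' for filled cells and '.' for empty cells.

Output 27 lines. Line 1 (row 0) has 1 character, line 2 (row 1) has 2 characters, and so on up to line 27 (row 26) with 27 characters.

r0=0: █
r1=1: ██
r2=10: █.█
r3=11: ████
r4=100: █...█
r5=101: ██..██
r6=110: █.█.█.█
r7=111: ████████
r8=1000: █.......█
r9=1001: ██......██
r10=1010: █.█.....█.█
r11=1011: ████....████
r12=1100: █...█...█...█
r13=1101: ██..██..██..██
r14=1110: █.█.█.█.█.█.█.█
r15=1111: ████████████████
r16=10000: █...............█
r17=10001: ██..............██
r18=10010: █.█.............█.█
r19=10011: ████............████
r20=10100: █...█...........█...█
r21=10101: ██..██..........██..██
r22=10110: █.█.█.█.........█.█.█.█
r23=10111: ████████........████████
r24=11000: █.......█.......█.......█
r25=11001: ██......██......██......██
r26=11010: █.█.....█.█.....█.█.....█.█

Answer: █
██
█.█
████
█...█
██..██
█.█.█.█
████████
█.......█
██......██
█.█.....█.█
████....████
█...█...█...█
██..██..██..██
█.█.█.█.█.█.█.█
████████████████
█...............█
██..............██
█.█.............█.█
████............████
█...█...........█...█
██..██..........██..██
█.█.█.█.........█.█.█.█
████████........████████
█.......█.......█.......█
██......██......██......██
█.█.....█.█.....█.█.....█.█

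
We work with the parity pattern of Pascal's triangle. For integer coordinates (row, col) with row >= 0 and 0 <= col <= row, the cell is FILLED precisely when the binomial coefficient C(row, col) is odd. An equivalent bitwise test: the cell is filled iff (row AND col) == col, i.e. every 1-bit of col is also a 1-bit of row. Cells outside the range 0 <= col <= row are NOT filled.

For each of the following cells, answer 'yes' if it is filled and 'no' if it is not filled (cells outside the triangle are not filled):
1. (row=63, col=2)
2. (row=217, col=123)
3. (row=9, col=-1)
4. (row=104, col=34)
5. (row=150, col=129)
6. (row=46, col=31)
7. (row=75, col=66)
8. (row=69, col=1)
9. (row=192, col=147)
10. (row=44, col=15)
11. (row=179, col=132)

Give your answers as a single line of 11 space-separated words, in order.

(63,2): row=0b111111, col=0b10, row AND col = 0b10 = 2; 2 == 2 -> filled
(217,123): row=0b11011001, col=0b1111011, row AND col = 0b1011001 = 89; 89 != 123 -> empty
(9,-1): col outside [0, 9] -> not filled
(104,34): row=0b1101000, col=0b100010, row AND col = 0b100000 = 32; 32 != 34 -> empty
(150,129): row=0b10010110, col=0b10000001, row AND col = 0b10000000 = 128; 128 != 129 -> empty
(46,31): row=0b101110, col=0b11111, row AND col = 0b1110 = 14; 14 != 31 -> empty
(75,66): row=0b1001011, col=0b1000010, row AND col = 0b1000010 = 66; 66 == 66 -> filled
(69,1): row=0b1000101, col=0b1, row AND col = 0b1 = 1; 1 == 1 -> filled
(192,147): row=0b11000000, col=0b10010011, row AND col = 0b10000000 = 128; 128 != 147 -> empty
(44,15): row=0b101100, col=0b1111, row AND col = 0b1100 = 12; 12 != 15 -> empty
(179,132): row=0b10110011, col=0b10000100, row AND col = 0b10000000 = 128; 128 != 132 -> empty

Answer: yes no no no no no yes yes no no no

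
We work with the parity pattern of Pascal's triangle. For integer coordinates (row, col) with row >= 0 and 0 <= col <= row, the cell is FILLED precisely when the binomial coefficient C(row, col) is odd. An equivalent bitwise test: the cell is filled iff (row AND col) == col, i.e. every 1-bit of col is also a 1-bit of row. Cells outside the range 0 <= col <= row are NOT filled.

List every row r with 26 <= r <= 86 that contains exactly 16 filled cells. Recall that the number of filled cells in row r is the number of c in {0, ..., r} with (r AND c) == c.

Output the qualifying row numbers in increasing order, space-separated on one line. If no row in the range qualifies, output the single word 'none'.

Row r has 2^popcount(r) filled cells, so we need popcount(r) = log2(16) = 4.
Scan r = 26..86 and keep those with exactly 4 one-bits:
r=26=11010 popcount=3 -> skip
r=27=11011 popcount=4 -> KEEP
r=28=11100 popcount=3 -> skip
r=29=11101 popcount=4 -> KEEP
r=30=11110 popcount=4 -> KEEP
r=31=11111 popcount=5 -> skip
r=32=100000 popcount=1 -> skip
r=33=100001 popcount=2 -> skip
r=34=100010 popcount=2 -> skip
r=35=100011 popcount=3 -> skip
r=36=100100 popcount=2 -> skip
r=37=100101 popcount=3 -> skip
r=38=100110 popcount=3 -> skip
r=39=100111 popcount=4 -> KEEP
r=40=101000 popcount=2 -> skip
r=41=101001 popcount=3 -> skip
r=42=101010 popcount=3 -> skip
r=43=101011 popcount=4 -> KEEP
r=44=101100 popcount=3 -> skip
r=45=101101 popcount=4 -> KEEP
r=46=101110 popcount=4 -> KEEP
r=47=101111 popcount=5 -> skip
r=48=110000 popcount=2 -> skip
r=49=110001 popcount=3 -> skip
r=50=110010 popcount=3 -> skip
r=51=110011 popcount=4 -> KEEP
r=52=110100 popcount=3 -> skip
r=53=110101 popcount=4 -> KEEP
r=54=110110 popcount=4 -> KEEP
r=55=110111 popcount=5 -> skip
r=56=111000 popcount=3 -> skip
r=57=111001 popcount=4 -> KEEP
r=58=111010 popcount=4 -> KEEP
r=59=111011 popcount=5 -> skip
r=60=111100 popcount=4 -> KEEP
r=61=111101 popcount=5 -> skip
r=62=111110 popcount=5 -> skip
r=63=111111 popcount=6 -> skip
r=64=1000000 popcount=1 -> skip
r=65=1000001 popcount=2 -> skip
r=66=1000010 popcount=2 -> skip
r=67=1000011 popcount=3 -> skip
r=68=1000100 popcount=2 -> skip
r=69=1000101 popcount=3 -> skip
r=70=1000110 popcount=3 -> skip
r=71=1000111 popcount=4 -> KEEP
r=72=1001000 popcount=2 -> skip
r=73=1001001 popcount=3 -> skip
r=74=1001010 popcount=3 -> skip
r=75=1001011 popcount=4 -> KEEP
r=76=1001100 popcount=3 -> skip
r=77=1001101 popcount=4 -> KEEP
r=78=1001110 popcount=4 -> KEEP
r=79=1001111 popcount=5 -> skip
r=80=1010000 popcount=2 -> skip
r=81=1010001 popcount=3 -> skip
r=82=1010010 popcount=3 -> skip
r=83=1010011 popcount=4 -> KEEP
r=84=1010100 popcount=3 -> skip
r=85=1010101 popcount=4 -> KEEP
r=86=1010110 popcount=4 -> KEEP
Kept rows: 27 29 30 39 43 45 46 51 53 54 57 58 60 71 75 77 78 83 85 86

Answer: 27 29 30 39 43 45 46 51 53 54 57 58 60 71 75 77 78 83 85 86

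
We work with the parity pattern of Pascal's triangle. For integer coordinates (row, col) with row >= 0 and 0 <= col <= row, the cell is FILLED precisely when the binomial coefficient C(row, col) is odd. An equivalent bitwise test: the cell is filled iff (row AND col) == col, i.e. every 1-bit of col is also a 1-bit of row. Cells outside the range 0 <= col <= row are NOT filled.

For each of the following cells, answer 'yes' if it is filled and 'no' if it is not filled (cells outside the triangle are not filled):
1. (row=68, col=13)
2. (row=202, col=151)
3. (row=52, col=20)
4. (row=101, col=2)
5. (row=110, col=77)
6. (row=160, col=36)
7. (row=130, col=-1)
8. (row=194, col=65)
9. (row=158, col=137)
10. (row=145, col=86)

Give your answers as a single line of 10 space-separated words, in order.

Answer: no no yes no no no no no no no

Derivation:
(68,13): row=0b1000100, col=0b1101, row AND col = 0b100 = 4; 4 != 13 -> empty
(202,151): row=0b11001010, col=0b10010111, row AND col = 0b10000010 = 130; 130 != 151 -> empty
(52,20): row=0b110100, col=0b10100, row AND col = 0b10100 = 20; 20 == 20 -> filled
(101,2): row=0b1100101, col=0b10, row AND col = 0b0 = 0; 0 != 2 -> empty
(110,77): row=0b1101110, col=0b1001101, row AND col = 0b1001100 = 76; 76 != 77 -> empty
(160,36): row=0b10100000, col=0b100100, row AND col = 0b100000 = 32; 32 != 36 -> empty
(130,-1): col outside [0, 130] -> not filled
(194,65): row=0b11000010, col=0b1000001, row AND col = 0b1000000 = 64; 64 != 65 -> empty
(158,137): row=0b10011110, col=0b10001001, row AND col = 0b10001000 = 136; 136 != 137 -> empty
(145,86): row=0b10010001, col=0b1010110, row AND col = 0b10000 = 16; 16 != 86 -> empty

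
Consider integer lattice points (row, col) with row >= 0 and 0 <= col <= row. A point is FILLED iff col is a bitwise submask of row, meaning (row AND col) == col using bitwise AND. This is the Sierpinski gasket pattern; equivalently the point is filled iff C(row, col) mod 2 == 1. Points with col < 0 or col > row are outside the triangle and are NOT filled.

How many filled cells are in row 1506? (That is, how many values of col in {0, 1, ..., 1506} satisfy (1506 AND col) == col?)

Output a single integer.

Answer: 64

Derivation:
1506 in binary = 10111100010
popcount(1506) = number of 1-bits in 10111100010 = 6
A col c satisfies (1506 AND c) == c iff every set bit of c is also set in 1506; each of the 6 set bits of 1506 can independently be on or off in c.
count = 2^6 = 64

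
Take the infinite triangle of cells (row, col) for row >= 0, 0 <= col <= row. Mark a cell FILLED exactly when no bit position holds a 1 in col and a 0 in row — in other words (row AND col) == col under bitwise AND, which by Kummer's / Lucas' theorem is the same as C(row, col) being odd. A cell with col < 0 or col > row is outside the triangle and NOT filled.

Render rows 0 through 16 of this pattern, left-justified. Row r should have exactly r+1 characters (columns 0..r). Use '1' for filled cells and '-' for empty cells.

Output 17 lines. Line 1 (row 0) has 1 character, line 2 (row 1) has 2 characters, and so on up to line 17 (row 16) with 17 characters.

Answer: 1
11
1-1
1111
1---1
11--11
1-1-1-1
11111111
1-------1
11------11
1-1-----1-1
1111----1111
1---1---1---1
11--11--11--11
1-1-1-1-1-1-1-1
1111111111111111
1---------------1

Derivation:
r0=0: 1
r1=1: 11
r2=10: 1-1
r3=11: 1111
r4=100: 1---1
r5=101: 11--11
r6=110: 1-1-1-1
r7=111: 11111111
r8=1000: 1-------1
r9=1001: 11------11
r10=1010: 1-1-----1-1
r11=1011: 1111----1111
r12=1100: 1---1---1---1
r13=1101: 11--11--11--11
r14=1110: 1-1-1-1-1-1-1-1
r15=1111: 1111111111111111
r16=10000: 1---------------1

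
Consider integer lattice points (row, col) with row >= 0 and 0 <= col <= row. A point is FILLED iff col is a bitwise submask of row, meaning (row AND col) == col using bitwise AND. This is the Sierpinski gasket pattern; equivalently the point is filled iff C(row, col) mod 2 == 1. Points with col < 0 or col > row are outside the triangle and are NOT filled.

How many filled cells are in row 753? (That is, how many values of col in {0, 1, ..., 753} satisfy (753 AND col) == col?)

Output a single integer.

Answer: 64

Derivation:
753 in binary = 1011110001
popcount(753) = number of 1-bits in 1011110001 = 6
A col c satisfies (753 AND c) == c iff every set bit of c is also set in 753; each of the 6 set bits of 753 can independently be on or off in c.
count = 2^6 = 64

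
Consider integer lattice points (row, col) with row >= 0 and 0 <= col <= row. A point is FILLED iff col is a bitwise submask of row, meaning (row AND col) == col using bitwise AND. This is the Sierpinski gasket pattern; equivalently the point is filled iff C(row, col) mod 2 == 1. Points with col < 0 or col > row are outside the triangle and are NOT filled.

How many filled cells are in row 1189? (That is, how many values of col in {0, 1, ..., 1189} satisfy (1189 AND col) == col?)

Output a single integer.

Answer: 32

Derivation:
1189 in binary = 10010100101
popcount(1189) = number of 1-bits in 10010100101 = 5
A col c satisfies (1189 AND c) == c iff every set bit of c is also set in 1189; each of the 5 set bits of 1189 can independently be on or off in c.
count = 2^5 = 32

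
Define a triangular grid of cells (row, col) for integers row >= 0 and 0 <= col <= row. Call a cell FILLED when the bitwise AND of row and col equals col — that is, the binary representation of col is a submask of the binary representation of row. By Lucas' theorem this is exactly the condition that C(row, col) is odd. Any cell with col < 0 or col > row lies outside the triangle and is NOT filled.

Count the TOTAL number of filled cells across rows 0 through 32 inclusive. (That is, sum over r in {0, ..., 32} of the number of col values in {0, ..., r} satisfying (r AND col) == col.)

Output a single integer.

r0=0 pc0: +1 =1
r1=1 pc1: +2 =3
r2=10 pc1: +2 =5
r3=11 pc2: +4 =9
r4=100 pc1: +2 =11
r5=101 pc2: +4 =15
r6=110 pc2: +4 =19
r7=111 pc3: +8 =27
r8=1000 pc1: +2 =29
r9=1001 pc2: +4 =33
r10=1010 pc2: +4 =37
r11=1011 pc3: +8 =45
r12=1100 pc2: +4 =49
r13=1101 pc3: +8 =57
r14=1110 pc3: +8 =65
r15=1111 pc4: +16 =81
r16=10000 pc1: +2 =83
r17=10001 pc2: +4 =87
r18=10010 pc2: +4 =91
r19=10011 pc3: +8 =99
r20=10100 pc2: +4 =103
r21=10101 pc3: +8 =111
r22=10110 pc3: +8 =119
r23=10111 pc4: +16 =135
r24=11000 pc2: +4 =139
r25=11001 pc3: +8 =147
r26=11010 pc3: +8 =155
r27=11011 pc4: +16 =171
r28=11100 pc3: +8 =179
r29=11101 pc4: +16 =195
r30=11110 pc4: +16 =211
r31=11111 pc5: +32 =243
r32=100000 pc1: +2 =245

Answer: 245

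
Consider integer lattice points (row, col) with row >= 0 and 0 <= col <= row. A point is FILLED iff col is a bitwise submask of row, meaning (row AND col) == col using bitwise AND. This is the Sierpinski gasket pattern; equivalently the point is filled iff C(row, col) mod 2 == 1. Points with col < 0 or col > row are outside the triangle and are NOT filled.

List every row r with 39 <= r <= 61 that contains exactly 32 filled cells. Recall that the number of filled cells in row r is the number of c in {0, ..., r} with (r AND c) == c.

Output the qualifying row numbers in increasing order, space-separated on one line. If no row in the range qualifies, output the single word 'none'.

Row r has 2^popcount(r) filled cells, so we need popcount(r) = log2(32) = 5.
Scan r = 39..61 and keep those with exactly 5 one-bits:
r=39=100111 popcount=4 -> skip
r=40=101000 popcount=2 -> skip
r=41=101001 popcount=3 -> skip
r=42=101010 popcount=3 -> skip
r=43=101011 popcount=4 -> skip
r=44=101100 popcount=3 -> skip
r=45=101101 popcount=4 -> skip
r=46=101110 popcount=4 -> skip
r=47=101111 popcount=5 -> KEEP
r=48=110000 popcount=2 -> skip
r=49=110001 popcount=3 -> skip
r=50=110010 popcount=3 -> skip
r=51=110011 popcount=4 -> skip
r=52=110100 popcount=3 -> skip
r=53=110101 popcount=4 -> skip
r=54=110110 popcount=4 -> skip
r=55=110111 popcount=5 -> KEEP
r=56=111000 popcount=3 -> skip
r=57=111001 popcount=4 -> skip
r=58=111010 popcount=4 -> skip
r=59=111011 popcount=5 -> KEEP
r=60=111100 popcount=4 -> skip
r=61=111101 popcount=5 -> KEEP
Kept rows: 47 55 59 61

Answer: 47 55 59 61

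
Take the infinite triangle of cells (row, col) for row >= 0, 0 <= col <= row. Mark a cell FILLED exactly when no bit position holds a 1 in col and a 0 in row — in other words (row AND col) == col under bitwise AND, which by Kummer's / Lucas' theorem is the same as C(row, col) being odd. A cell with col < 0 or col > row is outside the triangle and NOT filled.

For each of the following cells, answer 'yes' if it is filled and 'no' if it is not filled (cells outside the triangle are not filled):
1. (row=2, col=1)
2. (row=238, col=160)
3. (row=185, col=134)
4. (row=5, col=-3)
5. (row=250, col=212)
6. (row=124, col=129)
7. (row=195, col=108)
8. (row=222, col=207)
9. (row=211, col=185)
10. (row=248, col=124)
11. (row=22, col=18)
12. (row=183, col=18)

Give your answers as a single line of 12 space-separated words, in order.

(2,1): row=0b10, col=0b1, row AND col = 0b0 = 0; 0 != 1 -> empty
(238,160): row=0b11101110, col=0b10100000, row AND col = 0b10100000 = 160; 160 == 160 -> filled
(185,134): row=0b10111001, col=0b10000110, row AND col = 0b10000000 = 128; 128 != 134 -> empty
(5,-3): col outside [0, 5] -> not filled
(250,212): row=0b11111010, col=0b11010100, row AND col = 0b11010000 = 208; 208 != 212 -> empty
(124,129): col outside [0, 124] -> not filled
(195,108): row=0b11000011, col=0b1101100, row AND col = 0b1000000 = 64; 64 != 108 -> empty
(222,207): row=0b11011110, col=0b11001111, row AND col = 0b11001110 = 206; 206 != 207 -> empty
(211,185): row=0b11010011, col=0b10111001, row AND col = 0b10010001 = 145; 145 != 185 -> empty
(248,124): row=0b11111000, col=0b1111100, row AND col = 0b1111000 = 120; 120 != 124 -> empty
(22,18): row=0b10110, col=0b10010, row AND col = 0b10010 = 18; 18 == 18 -> filled
(183,18): row=0b10110111, col=0b10010, row AND col = 0b10010 = 18; 18 == 18 -> filled

Answer: no yes no no no no no no no no yes yes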